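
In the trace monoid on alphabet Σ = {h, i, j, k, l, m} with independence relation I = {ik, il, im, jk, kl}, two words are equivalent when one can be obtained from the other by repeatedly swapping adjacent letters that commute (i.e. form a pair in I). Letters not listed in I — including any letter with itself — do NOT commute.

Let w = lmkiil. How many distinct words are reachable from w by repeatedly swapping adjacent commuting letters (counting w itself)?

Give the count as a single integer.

30

0(l) covers ∅
1(m) covers 0:l
2(k) covers 1:m
3(i) covers ∅
4(i) covers 3:i
5(l) covers 1:m
floor of heap: 0:l, 3:i
completions by unplaced set U, small U first (add the entries for U minus each lowest piece of U):
  |U|=1: {2}:1  {4}:1  {5}:1
  |U|=2: {2,4}:2  {2,5}:2  {3,4}:1  {4,5}:2
  |U|=3: {1,2,5}:2  {2,3,4}:3  {2,4,5}:6  {3,4,5}:3
  |U|=4: {0,1,2,5}:2  {1,2,4,5}:8  {2,3,4,5}:12
  start at 0(l): 20
  start at 3(i): 10
sum over floor = 30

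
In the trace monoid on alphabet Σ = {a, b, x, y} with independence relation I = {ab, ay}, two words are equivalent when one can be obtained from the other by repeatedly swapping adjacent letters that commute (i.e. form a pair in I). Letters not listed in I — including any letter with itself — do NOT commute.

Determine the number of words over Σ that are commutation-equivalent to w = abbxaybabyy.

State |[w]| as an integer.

drop 0:a onto floor
drop 1:b onto floor
drop 2:b onto {1:b}
drop 3:x onto {0:a, 2:b}
drop 4:a onto {3:x}
drop 5:y onto {3:x}
drop 6:b onto {5:y}
drop 7:a onto {4:a}
drop 8:b onto {6:b}
drop 9:y onto {8:b}
drop 10:y onto {9:y}
ground layer = {0:a, 1:b}
drop-orders for the pieces not yet dropped (sum over which currently-grounded one goes next):
  1 to go: {7} 1  {10} 1
  2 to go: {4,7} 1  {7,10} 2  {9,10} 1
  3 to go: {4,7,10} 3  {7,9,10} 3  {8,9,10} 1
  4 to go: {4,7,9,10} 6  {6,8,9,10} 1  {7,8,9,10} 4
  5 to go: {4,7,8,9,10} 10  {5,6,8,9,10} 1  {6,7,8,9,10} 5
  6 to go: {4,6,7,8,9,10} 15  {5,6,7,8,9,10} 6
  7 to go: {4,5,6,7,8,9,10} 21
  8 to go: {3,4,5,6,7,8,9,10} 21
  9 to go: {0,3,4,5,6,7,8,9,10} 21  {2,3,4,5,6,7,8,9,10} 21
  if 0:a drops first: 21 orders
  if 1:b drops first: 42 orders
heap linearizations: 63

63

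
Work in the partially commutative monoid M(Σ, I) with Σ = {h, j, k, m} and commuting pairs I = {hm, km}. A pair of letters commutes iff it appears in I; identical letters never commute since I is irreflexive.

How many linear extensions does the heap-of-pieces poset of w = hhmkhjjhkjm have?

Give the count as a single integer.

0(h) covers ∅
1(h) covers 0:h
2(m) covers ∅
3(k) covers 1:h
4(h) covers 3:k
5(j) covers 2:m, 4:h
6(j) covers 5:j
7(h) covers 6:j
8(k) covers 7:h
9(j) covers 8:k
10(m) covers 9:j
floor of heap: 0:h, 2:m
completions by unplaced set U, small U first (add the entries for U minus each lowest piece of U):
  |U|=1: {10}:1
  |U|=2: {9,10}:1
  |U|=3: {8,9,10}:1
  |U|=4: {7,8,9,10}:1
  |U|=5: {6,7,8,9,10}:1
  |U|=6: {5,6,7,8,9,10}:1
  |U|=7: {2,5,6,7,8,9,10}:1  {4,5,6,7,8,9,10}:1
  |U|=8: {2,4,5,6,7,8,9,10}:2  {3,4,5,6,7,8,9,10}:1
  |U|=9: {1,3,4,5,6,7,8,9,10}:1  {2,3,4,5,6,7,8,9,10}:3
  start at 0(h): 4
  start at 2(m): 1
sum over floor = 5

5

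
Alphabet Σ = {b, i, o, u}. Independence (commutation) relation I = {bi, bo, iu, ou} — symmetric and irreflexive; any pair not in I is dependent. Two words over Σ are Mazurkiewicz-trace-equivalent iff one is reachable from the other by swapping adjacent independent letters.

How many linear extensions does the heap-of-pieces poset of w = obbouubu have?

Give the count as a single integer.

28

piece 0:o — minimal
piece 1:b — minimal
piece 2:b rests on {1:b}
piece 3:o rests on {0:o}
piece 4:u rests on {2:b}
piece 5:u rests on {4:u}
piece 6:b rests on {5:u}
piece 7:u rests on {6:b}
minimal pieces: {0:o, 1:b}
ways to finish when only these pieces remain (= sum over removing one remaining piece with nothing left below it):
  1 left: {3}→1  {7}→1
  2 left: {0,3}→1  {3,7}→2  {6,7}→1
  3 left: {0,3,7}→3  {3,6,7}→3  {5,6,7}→1
  4 left: {0,3,6,7}→6  {3,5,6,7}→4  {4,5,6,7}→1
  5 left: {0,3,5,6,7}→10  {2,4,5,6,7}→1  {3,4,5,6,7}→5
  6 left: {0,3,4,5,6,7}→15  {1,2,4,5,6,7}→1  {2,3,4,5,6,7}→6
  placing 0:o first → 7 extensions
  placing 1:b first → 21 extensions
total linear extensions = 28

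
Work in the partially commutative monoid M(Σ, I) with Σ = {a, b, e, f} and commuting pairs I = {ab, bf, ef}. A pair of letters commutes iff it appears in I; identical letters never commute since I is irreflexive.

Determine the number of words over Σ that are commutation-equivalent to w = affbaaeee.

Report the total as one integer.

drop 0:a onto floor
drop 1:f onto {0:a}
drop 2:f onto {1:f}
drop 3:b onto floor
drop 4:a onto {2:f}
drop 5:a onto {4:a}
drop 6:e onto {3:b, 5:a}
drop 7:e onto {6:e}
drop 8:e onto {7:e}
ground layer = {0:a, 3:b}
drop-orders for the pieces not yet dropped (sum over which currently-grounded one goes next):
  1 to go: {8} 1
  2 to go: {7,8} 1
  3 to go: {6,7,8} 1
  4 to go: {3,6,7,8} 1  {5,6,7,8} 1
  5 to go: {3,5,6,7,8} 2  {4,5,6,7,8} 1
  6 to go: {2,4,5,6,7,8} 1  {3,4,5,6,7,8} 3
  7 to go: {1,2,4,5,6,7,8} 1  {2,3,4,5,6,7,8} 4
  if 0:a drops first: 5 orders
  if 3:b drops first: 1 orders
heap linearizations: 6

6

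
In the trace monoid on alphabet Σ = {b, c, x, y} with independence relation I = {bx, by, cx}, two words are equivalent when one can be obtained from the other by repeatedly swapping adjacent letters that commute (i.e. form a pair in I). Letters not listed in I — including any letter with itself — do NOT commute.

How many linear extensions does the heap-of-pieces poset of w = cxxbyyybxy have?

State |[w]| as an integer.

#0=c has no predecessor
#1=x has no predecessor
#2=x depends on [1:x]
#3=b depends on [0:c]
#4=y depends on [0:c, 2:x]
#5=y depends on [4:y]
#6=y depends on [5:y]
#7=b depends on [3:b]
#8=x depends on [6:y]
#9=y depends on [8:x]
sources: [0:c, 1:x]
N(rest) = Σ N(rest − s) over sources s of rest; N(one piece) = 1:
  size 1 → [7]=1  [9]=1
  size 2 → [3,7]=1  [7,9]=2  [8,9]=1
  size 3 → [3,7,9]=3  [6,8,9]=1  [7,8,9]=3
  size 4 → [3,7,8,9]=6  [5,6,8,9]=1  [6,7,8,9]=4
  size 5 → [3,6,7,8,9]=10  [4,5,6,8,9]=1  [5,6,7,8,9]=5
  size 6 → [2,4,5,6,8,9]=1  [3,5,6,7,8,9]=15  [4,5,6,7,8,9]=6
  size 7 → [1,2,4,5,6,8,9]=1  [2,4,5,6,7,8,9]=7  [3,4,5,6,7,8,9]=21
  size 8 → [0,3,4,5,6,7,8,9]=21  [1,2,4,5,6,7,8,9]=8  [2,3,4,5,6,7,8,9]=28
  first=0(c) contributes 36
  first=1(x) contributes 49
|[w]| = 85

85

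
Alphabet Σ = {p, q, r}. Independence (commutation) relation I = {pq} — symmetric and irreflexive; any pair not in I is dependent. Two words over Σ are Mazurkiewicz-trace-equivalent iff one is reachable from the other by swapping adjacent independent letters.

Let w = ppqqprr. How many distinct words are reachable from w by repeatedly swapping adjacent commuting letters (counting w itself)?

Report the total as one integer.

10

0(p) covers ∅
1(p) covers 0:p
2(q) covers ∅
3(q) covers 2:q
4(p) covers 1:p
5(r) covers 3:q, 4:p
6(r) covers 5:r
floor of heap: 0:p, 2:q
completions by unplaced set U, small U first (add the entries for U minus each lowest piece of U):
  |U|=1: {6}:1
  |U|=2: {5,6}:1
  |U|=3: {3,5,6}:1  {4,5,6}:1
  |U|=4: {1,4,5,6}:1  {2,3,5,6}:1  {3,4,5,6}:2
  |U|=5: {0,1,4,5,6}:1  {1,3,4,5,6}:3  {2,3,4,5,6}:3
  start at 0(p): 6
  start at 2(q): 4
sum over floor = 10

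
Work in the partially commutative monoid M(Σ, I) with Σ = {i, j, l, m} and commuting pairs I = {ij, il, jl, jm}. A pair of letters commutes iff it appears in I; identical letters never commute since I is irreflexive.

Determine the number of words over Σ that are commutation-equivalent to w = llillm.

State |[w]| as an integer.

0(l) covers ∅
1(l) covers 0:l
2(i) covers ∅
3(l) covers 1:l
4(l) covers 3:l
5(m) covers 2:i, 4:l
floor of heap: 0:l, 2:i
completions by unplaced set U, small U first (add the entries for U minus each lowest piece of U):
  |U|=1: {5}:1
  |U|=2: {2,5}:1  {4,5}:1
  |U|=3: {2,4,5}:2  {3,4,5}:1
  |U|=4: {1,3,4,5}:1  {2,3,4,5}:3
  start at 0(l): 4
  start at 2(i): 1
sum over floor = 5

5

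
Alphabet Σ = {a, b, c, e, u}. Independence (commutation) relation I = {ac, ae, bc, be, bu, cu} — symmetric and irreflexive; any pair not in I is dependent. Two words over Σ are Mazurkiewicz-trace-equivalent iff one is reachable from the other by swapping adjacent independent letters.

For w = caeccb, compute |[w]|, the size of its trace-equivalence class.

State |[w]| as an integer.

#0=c has no predecessor
#1=a has no predecessor
#2=e depends on [0:c]
#3=c depends on [2:e]
#4=c depends on [3:c]
#5=b depends on [1:a]
sources: [0:c, 1:a]
N(rest) = Σ N(rest − s) over sources s of rest; N(one piece) = 1:
  size 1 → [4]=1  [5]=1
  size 2 → [1,5]=1  [3,4]=1  [4,5]=2
  size 3 → [1,4,5]=3  [2,3,4]=1  [3,4,5]=3
  size 4 → [0,2,3,4]=1  [1,3,4,5]=6  [2,3,4,5]=4
  first=0(c) contributes 10
  first=1(a) contributes 5
|[w]| = 15

15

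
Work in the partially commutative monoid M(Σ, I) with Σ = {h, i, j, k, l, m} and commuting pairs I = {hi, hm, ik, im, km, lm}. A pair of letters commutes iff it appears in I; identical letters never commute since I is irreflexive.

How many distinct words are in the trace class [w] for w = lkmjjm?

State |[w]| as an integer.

drop 0:l onto floor
drop 1:k onto {0:l}
drop 2:m onto floor
drop 3:j onto {1:k, 2:m}
drop 4:j onto {3:j}
drop 5:m onto {4:j}
ground layer = {0:l, 2:m}
drop-orders for the pieces not yet dropped (sum over which currently-grounded one goes next):
  1 to go: {5} 1
  2 to go: {4,5} 1
  3 to go: {3,4,5} 1
  4 to go: {1,3,4,5} 1  {2,3,4,5} 1
  if 0:l drops first: 2 orders
  if 2:m drops first: 1 orders
heap linearizations: 3

3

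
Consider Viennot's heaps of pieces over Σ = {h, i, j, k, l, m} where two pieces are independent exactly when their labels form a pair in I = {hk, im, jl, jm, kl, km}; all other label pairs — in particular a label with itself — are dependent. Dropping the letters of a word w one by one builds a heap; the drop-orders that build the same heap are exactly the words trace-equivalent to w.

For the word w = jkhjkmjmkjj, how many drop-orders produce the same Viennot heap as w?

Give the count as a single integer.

0(j) covers ∅
1(k) covers 0:j
2(h) covers 0:j
3(j) covers 1:k, 2:h
4(k) covers 3:j
5(m) covers 2:h
6(j) covers 4:k
7(m) covers 5:m
8(k) covers 6:j
9(j) covers 8:k
10(j) covers 9:j
floor of heap: 0:j
completions by unplaced set U, small U first (add the entries for U minus each lowest piece of U):
  |U|=1: {7}:1  {10}:1
  |U|=2: {5,7}:1  {7,10}:2  {9,10}:1
  |U|=3: {5,7,10}:3  {7,9,10}:3  {8,9,10}:1
  |U|=4: {5,7,9,10}:6  {6,8,9,10}:1  {7,8,9,10}:4
  |U|=5: {4,6,8,9,10}:1  {5,7,8,9,10}:10  {6,7,8,9,10}:5
  |U|=6: {3,4,6,8,9,10}:1  {4,6,7,8,9,10}:6  {5,6,7,8,9,10}:15
  |U|=7: {1,3,4,6,8,9,10}:1  {3,4,6,7,8,9,10}:7  {4,5,6,7,8,9,10}:21
  |U|=8: {1,3,4,6,7,8,9,10}:8  {3,4,5,6,7,8,9,10}:28
  |U|=9: {1,3,4,5,6,7,8,9,10}:36  {2,3,4,5,6,7,8,9,10}:28
  start at 0(j): 64

64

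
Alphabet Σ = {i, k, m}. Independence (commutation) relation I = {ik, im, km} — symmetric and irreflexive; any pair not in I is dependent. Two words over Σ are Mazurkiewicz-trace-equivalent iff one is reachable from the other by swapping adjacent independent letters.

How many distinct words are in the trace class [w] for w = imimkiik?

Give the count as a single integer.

#0=i has no predecessor
#1=m has no predecessor
#2=i depends on [0:i]
#3=m depends on [1:m]
#4=k has no predecessor
#5=i depends on [2:i]
#6=i depends on [5:i]
#7=k depends on [4:k]
sources: [0:i, 1:m, 4:k]
N(rest) = Σ N(rest − s) over sources s of rest; N(one piece) = 1:
  size 1 → [3]=1  [6]=1  [7]=1
  size 2 → [1,3]=1  [3,6]=2  [3,7]=2  [4,7]=1  [5,6]=1  [6,7]=2
  size 3 → [1,3,6]=3  [1,3,7]=3  [2,5,6]=1  [3,4,7]=3  [3,5,6]=3  [3,6,7]=6  [4,6,7]=3  [5,6,7]=3
  size 4 → [0,2,5,6]=1  [1,3,4,7]=6  [1,3,5,6]=6  [1,3,6,7]=12  [2,3,5,6]=4  [2,5,6,7]=4  [3,4,6,7]=12  [3,5,6,7]=12  [4,5,6,7]=6
  size 5 → [0,2,3,5,6]=5  [0,2,5,6,7]=5  [1,2,3,5,6]=10  [1,3,4,6,7]=30  [1,3,5,6,7]=30  [2,3,5,6,7]=20  [2,4,5,6,7]=10  [3,4,5,6,7]=30
  size 6 → [0,1,2,3,5,6]=15  [0,2,3,5,6,7]=30  [0,2,4,5,6,7]=15  [1,2,3,5,6,7]=60  [1,3,4,5,6,7]=90  [2,3,4,5,6,7]=60
  first=0(i) contributes 210
  first=1(m) contributes 105
  first=4(k) contributes 105
|[w]| = 420

420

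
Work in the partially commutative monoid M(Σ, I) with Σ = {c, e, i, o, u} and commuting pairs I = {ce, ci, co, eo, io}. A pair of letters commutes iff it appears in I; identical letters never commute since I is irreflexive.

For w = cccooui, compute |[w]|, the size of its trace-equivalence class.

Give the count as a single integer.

10

piece 0:c — minimal
piece 1:c rests on {0:c}
piece 2:c rests on {1:c}
piece 3:o — minimal
piece 4:o rests on {3:o}
piece 5:u rests on {2:c, 4:o}
piece 6:i rests on {5:u}
minimal pieces: {0:c, 3:o}
ways to finish when only these pieces remain (= sum over removing one remaining piece with nothing left below it):
  1 left: {6}→1
  2 left: {5,6}→1
  3 left: {2,5,6}→1  {4,5,6}→1
  4 left: {1,2,5,6}→1  {2,4,5,6}→2  {3,4,5,6}→1
  5 left: {0,1,2,5,6}→1  {1,2,4,5,6}→3  {2,3,4,5,6}→3
  placing 0:c first → 6 extensions
  placing 3:o first → 4 extensions
total linear extensions = 10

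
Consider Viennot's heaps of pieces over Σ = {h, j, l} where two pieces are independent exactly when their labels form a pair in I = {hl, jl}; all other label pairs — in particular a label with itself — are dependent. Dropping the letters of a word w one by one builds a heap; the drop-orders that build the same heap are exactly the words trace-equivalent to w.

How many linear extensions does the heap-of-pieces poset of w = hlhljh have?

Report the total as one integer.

15

piece 0:h — minimal
piece 1:l — minimal
piece 2:h rests on {0:h}
piece 3:l rests on {1:l}
piece 4:j rests on {2:h}
piece 5:h rests on {4:j}
minimal pieces: {0:h, 1:l}
ways to finish when only these pieces remain (= sum over removing one remaining piece with nothing left below it):
  1 left: {3}→1  {5}→1
  2 left: {1,3}→1  {3,5}→2  {4,5}→1
  3 left: {1,3,5}→3  {2,4,5}→1  {3,4,5}→3
  4 left: {0,2,4,5}→1  {1,3,4,5}→6  {2,3,4,5}→4
  placing 0:h first → 10 extensions
  placing 1:l first → 5 extensions
total linear extensions = 15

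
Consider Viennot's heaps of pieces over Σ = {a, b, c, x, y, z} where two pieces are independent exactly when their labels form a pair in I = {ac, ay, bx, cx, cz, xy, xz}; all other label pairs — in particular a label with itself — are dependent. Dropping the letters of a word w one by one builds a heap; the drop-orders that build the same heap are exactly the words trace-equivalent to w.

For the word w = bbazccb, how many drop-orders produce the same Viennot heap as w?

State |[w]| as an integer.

6

0(b) covers ∅
1(b) covers 0:b
2(a) covers 1:b
3(z) covers 2:a
4(c) covers 1:b
5(c) covers 4:c
6(b) covers 3:z, 5:c
floor of heap: 0:b
completions by unplaced set U, small U first (add the entries for U minus each lowest piece of U):
  |U|=1: {6}:1
  |U|=2: {3,6}:1  {5,6}:1
  |U|=3: {2,3,6}:1  {3,5,6}:2  {4,5,6}:1
  |U|=4: {2,3,5,6}:3  {3,4,5,6}:3
  |U|=5: {2,3,4,5,6}:6
  start at 0(b): 6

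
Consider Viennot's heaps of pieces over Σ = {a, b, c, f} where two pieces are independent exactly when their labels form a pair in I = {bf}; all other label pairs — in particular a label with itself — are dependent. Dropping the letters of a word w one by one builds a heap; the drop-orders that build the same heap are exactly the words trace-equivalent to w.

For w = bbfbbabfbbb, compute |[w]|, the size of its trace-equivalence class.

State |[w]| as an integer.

25

#0=b has no predecessor
#1=b depends on [0:b]
#2=f has no predecessor
#3=b depends on [1:b]
#4=b depends on [3:b]
#5=a depends on [2:f, 4:b]
#6=b depends on [5:a]
#7=f depends on [5:a]
#8=b depends on [6:b]
#9=b depends on [8:b]
#10=b depends on [9:b]
sources: [0:b, 2:f]
N(rest) = Σ N(rest − s) over sources s of rest; N(one piece) = 1:
  size 1 → [7]=1  [10]=1
  size 2 → [7,10]=2  [9,10]=1
  size 3 → [7,9,10]=3  [8,9,10]=1
  size 4 → [6,8,9,10]=1  [7,8,9,10]=4
  size 5 → [6,7,8,9,10]=5
  size 6 → [5,6,7,8,9,10]=5
  size 7 → [2,5,6,7,8,9,10]=5  [4,5,6,7,8,9,10]=5
  size 8 → [2,4,5,6,7,8,9,10]=10  [3,4,5,6,7,8,9,10]=5
  size 9 → [1,3,4,5,6,7,8,9,10]=5  [2,3,4,5,6,7,8,9,10]=15
  first=0(b) contributes 20
  first=2(f) contributes 5
|[w]| = 25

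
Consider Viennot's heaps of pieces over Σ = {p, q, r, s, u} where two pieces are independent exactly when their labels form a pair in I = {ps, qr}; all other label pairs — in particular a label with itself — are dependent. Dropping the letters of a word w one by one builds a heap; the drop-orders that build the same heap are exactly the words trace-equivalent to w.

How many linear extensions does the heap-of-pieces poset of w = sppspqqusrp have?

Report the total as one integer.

piece 0:s — minimal
piece 1:p — minimal
piece 2:p rests on {1:p}
piece 3:s rests on {0:s}
piece 4:p rests on {2:p}
piece 5:q rests on {3:s, 4:p}
piece 6:q rests on {5:q}
piece 7:u rests on {6:q}
piece 8:s rests on {7:u}
piece 9:r rests on {8:s}
piece 10:p rests on {9:r}
minimal pieces: {0:s, 1:p}
ways to finish when only these pieces remain (= sum over removing one remaining piece with nothing left below it):
  1 left: {10}→1
  2 left: {9,10}→1
  3 left: {8,9,10}→1
  4 left: {7,8,9,10}→1
  5 left: {6,7,8,9,10}→1
  6 left: {5,6,7,8,9,10}→1
  7 left: {3,5,6,7,8,9,10}→1  {4,5,6,7,8,9,10}→1
  8 left: {0,3,5,6,7,8,9,10}→1  {2,4,5,6,7,8,9,10}→1  {3,4,5,6,7,8,9,10}→2
  9 left: {0,3,4,5,6,7,8,9,10}→3  {1,2,4,5,6,7,8,9,10}→1  {2,3,4,5,6,7,8,9,10}→3
  placing 0:s first → 4 extensions
  placing 1:p first → 6 extensions
total linear extensions = 10

10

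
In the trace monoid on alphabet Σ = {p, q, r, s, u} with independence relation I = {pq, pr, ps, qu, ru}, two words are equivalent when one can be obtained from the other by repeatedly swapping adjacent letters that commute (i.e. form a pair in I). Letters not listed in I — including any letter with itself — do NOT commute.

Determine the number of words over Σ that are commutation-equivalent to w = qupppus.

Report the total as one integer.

6

#0=q has no predecessor
#1=u has no predecessor
#2=p depends on [1:u]
#3=p depends on [2:p]
#4=p depends on [3:p]
#5=u depends on [4:p]
#6=s depends on [0:q, 5:u]
sources: [0:q, 1:u]
N(rest) = Σ N(rest − s) over sources s of rest; N(one piece) = 1:
  size 1 → [6]=1
  size 2 → [0,6]=1  [5,6]=1
  size 3 → [0,5,6]=2  [4,5,6]=1
  size 4 → [0,4,5,6]=3  [3,4,5,6]=1
  size 5 → [0,3,4,5,6]=4  [2,3,4,5,6]=1
  first=0(q) contributes 1
  first=1(u) contributes 5
|[w]| = 6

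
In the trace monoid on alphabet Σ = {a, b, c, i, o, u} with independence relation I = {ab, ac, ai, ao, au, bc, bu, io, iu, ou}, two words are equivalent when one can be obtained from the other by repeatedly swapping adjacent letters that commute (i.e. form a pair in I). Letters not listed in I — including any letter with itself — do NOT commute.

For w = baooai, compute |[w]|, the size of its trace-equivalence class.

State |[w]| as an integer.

0(b) covers ∅
1(a) covers ∅
2(o) covers 0:b
3(o) covers 2:o
4(a) covers 1:a
5(i) covers 0:b
floor of heap: 0:b, 1:a
completions by unplaced set U, small U first (add the entries for U minus each lowest piece of U):
  |U|=1: {3}:1  {4}:1  {5}:1
  |U|=2: {1,4}:1  {2,3}:1  {3,4}:2  {3,5}:2  {4,5}:2
  |U|=3: {1,3,4}:3  {1,4,5}:3  {2,3,4}:3  {2,3,5}:3  {3,4,5}:6
  |U|=4: {0,2,3,5}:3  {1,2,3,4}:6  {1,3,4,5}:12  {2,3,4,5}:12
  start at 0(b): 30
  start at 1(a): 15
sum over floor = 45

45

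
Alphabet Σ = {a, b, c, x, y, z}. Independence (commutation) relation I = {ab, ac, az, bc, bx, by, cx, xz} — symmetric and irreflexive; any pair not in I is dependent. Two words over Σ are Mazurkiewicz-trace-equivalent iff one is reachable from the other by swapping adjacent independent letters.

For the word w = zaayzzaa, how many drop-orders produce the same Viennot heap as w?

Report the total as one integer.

18

0(z) covers ∅
1(a) covers ∅
2(a) covers 1:a
3(y) covers 0:z, 2:a
4(z) covers 3:y
5(z) covers 4:z
6(a) covers 3:y
7(a) covers 6:a
floor of heap: 0:z, 1:a
completions by unplaced set U, small U first (add the entries for U minus each lowest piece of U):
  |U|=1: {5}:1  {7}:1
  |U|=2: {4,5}:1  {5,7}:2  {6,7}:1
  |U|=3: {4,5,7}:3  {5,6,7}:3
  |U|=4: {4,5,6,7}:6
  |U|=5: {3,4,5,6,7}:6
  |U|=6: {0,3,4,5,6,7}:6  {2,3,4,5,6,7}:6
  start at 0(z): 6
  start at 1(a): 12
sum over floor = 18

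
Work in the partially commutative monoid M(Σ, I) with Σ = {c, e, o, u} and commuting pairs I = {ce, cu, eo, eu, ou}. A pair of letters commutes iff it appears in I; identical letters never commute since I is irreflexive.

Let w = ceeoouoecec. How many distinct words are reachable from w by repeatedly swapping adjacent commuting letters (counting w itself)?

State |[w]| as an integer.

2310

#0=c has no predecessor
#1=e has no predecessor
#2=e depends on [1:e]
#3=o depends on [0:c]
#4=o depends on [3:o]
#5=u has no predecessor
#6=o depends on [4:o]
#7=e depends on [2:e]
#8=c depends on [6:o]
#9=e depends on [7:e]
#10=c depends on [8:c]
sources: [0:c, 1:e, 5:u]
N(rest) = Σ N(rest − s) over sources s of rest; N(one piece) = 1:
  size 1 → [5]=1  [9]=1  [10]=1
  size 2 → [5,9]=2  [5,10]=2  [7,9]=1  [8,10]=1  [9,10]=2
  size 3 → [2,7,9]=1  [5,7,9]=3  [5,8,10]=3  [5,9,10]=6  [6,8,10]=1  [7,9,10]=3  [8,9,10]=3
  size 4 → [1,2,7,9]=1  [2,5,7,9]=4  [2,7,9,10]=4  [4,6,8,10]=1  [5,6,8,10]=4  [5,7,9,10]=12  [5,8,9,10]=12  [6,8,9,10]=4  [7,8,9,10]=6
  size 5 → [1,2,5,7,9]=5  [1,2,7,9,10]=5  [2,5,7,9,10]=20  [2,7,8,9,10]=10  [3,4,6,8,10]=1  [4,5,6,8,10]=5  [4,6,8,9,10]=5  [5,6,8,9,10]=20  [5,7,8,9,10]=30  [6,7,8,9,10]=10
  size 6 → [0,3,4,6,8,10]=1  [1,2,5,7,9,10]=30  [1,2,7,8,9,10]=15  [2,5,7,8,9,10]=60  [2,6,7,8,9,10]=20  [3,4,5,6,8,10]=6  [3,4,6,8,9,10]=6  [4,5,6,8,9,10]=30  [4,6,7,8,9,10]=15  [5,6,7,8,9,10]=60
  size 7 → [0,3,4,5,6,8,10]=7  [0,3,4,6,8,9,10]=7  [1,2,5,7,8,9,10]=105  [1,2,6,7,8,9,10]=35  [2,4,6,7,8,9,10]=35  [2,5,6,7,8,9,10]=140  [3,4,5,6,8,9,10]=42  [3,4,6,7,8,9,10]=21  [4,5,6,7,8,9,10]=105
  size 8 → [0,3,4,5,6,8,9,10]=56  [0,3,4,6,7,8,9,10]=28  [1,2,4,6,7,8,9,10]=70  [1,2,5,6,7,8,9,10]=280  [2,3,4,6,7,8,9,10]=56  [2,4,5,6,7,8,9,10]=280  [3,4,5,6,7,8,9,10]=168
  size 9 → [0,2,3,4,6,7,8,9,10]=84  [0,3,4,5,6,7,8,9,10]=252  [1,2,3,4,6,7,8,9,10]=126  [1,2,4,5,6,7,8,9,10]=630  [2,3,4,5,6,7,8,9,10]=504
  first=0(c) contributes 1260
  first=1(e) contributes 840
  first=5(u) contributes 210
|[w]| = 2310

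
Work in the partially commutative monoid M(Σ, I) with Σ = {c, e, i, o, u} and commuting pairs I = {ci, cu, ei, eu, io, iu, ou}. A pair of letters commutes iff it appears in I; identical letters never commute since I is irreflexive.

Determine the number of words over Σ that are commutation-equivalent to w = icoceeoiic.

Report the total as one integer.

#0=i has no predecessor
#1=c has no predecessor
#2=o depends on [1:c]
#3=c depends on [2:o]
#4=e depends on [3:c]
#5=e depends on [4:e]
#6=o depends on [5:e]
#7=i depends on [0:i]
#8=i depends on [7:i]
#9=c depends on [6:o]
sources: [0:i, 1:c]
N(rest) = Σ N(rest − s) over sources s of rest; N(one piece) = 1:
  size 1 → [8]=1  [9]=1
  size 2 → [6,9]=1  [7,8]=1  [8,9]=2
  size 3 → [0,7,8]=1  [5,6,9]=1  [6,8,9]=3  [7,8,9]=3
  size 4 → [0,7,8,9]=4  [4,5,6,9]=1  [5,6,8,9]=4  [6,7,8,9]=6
  size 5 → [0,6,7,8,9]=10  [3,4,5,6,9]=1  [4,5,6,8,9]=5  [5,6,7,8,9]=10
  size 6 → [0,5,6,7,8,9]=20  [2,3,4,5,6,9]=1  [3,4,5,6,8,9]=6  [4,5,6,7,8,9]=15
  size 7 → [0,4,5,6,7,8,9]=35  [1,2,3,4,5,6,9]=1  [2,3,4,5,6,8,9]=7  [3,4,5,6,7,8,9]=21
  size 8 → [0,3,4,5,6,7,8,9]=56  [1,2,3,4,5,6,8,9]=8  [2,3,4,5,6,7,8,9]=28
  first=0(i) contributes 36
  first=1(c) contributes 84
|[w]| = 120

120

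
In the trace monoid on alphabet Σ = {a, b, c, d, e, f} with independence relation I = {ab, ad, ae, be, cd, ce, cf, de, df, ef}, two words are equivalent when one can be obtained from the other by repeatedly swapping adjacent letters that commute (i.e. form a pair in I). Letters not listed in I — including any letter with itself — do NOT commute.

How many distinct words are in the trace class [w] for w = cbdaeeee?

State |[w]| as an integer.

0(c) covers ∅
1(b) covers 0:c
2(d) covers 1:b
3(a) covers 0:c
4(e) covers ∅
5(e) covers 4:e
6(e) covers 5:e
7(e) covers 6:e
floor of heap: 0:c, 4:e
completions by unplaced set U, small U first (add the entries for U minus each lowest piece of U):
  |U|=1: {2}:1  {3}:1  {7}:1
  |U|=2: {1,2}:1  {2,3}:2  {2,7}:2  {3,7}:2  {6,7}:1
  |U|=3: {1,2,3}:3  {1,2,7}:3  {2,3,7}:6  {2,6,7}:3  {3,6,7}:3  {5,6,7}:1
  |U|=4: {0,1,2,3}:3  {1,2,3,7}:12  {1,2,6,7}:6  {2,3,6,7}:12  {2,5,6,7}:4  {3,5,6,7}:4  {4,5,6,7}:1
  |U|=5: {0,1,2,3,7}:15  {1,2,3,6,7}:30  {1,2,5,6,7}:10  {2,3,5,6,7}:20  {2,4,5,6,7}:5  {3,4,5,6,7}:5
  |U|=6: {0,1,2,3,6,7}:45  {1,2,3,5,6,7}:60  {1,2,4,5,6,7}:15  {2,3,4,5,6,7}:30
  start at 0(c): 105
  start at 4(e): 105
sum over floor = 210

210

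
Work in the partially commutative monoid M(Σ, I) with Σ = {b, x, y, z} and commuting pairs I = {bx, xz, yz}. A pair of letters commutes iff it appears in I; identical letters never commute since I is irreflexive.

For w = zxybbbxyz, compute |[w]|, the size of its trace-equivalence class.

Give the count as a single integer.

drop 0:z onto floor
drop 1:x onto floor
drop 2:y onto {1:x}
drop 3:b onto {0:z, 2:y}
drop 4:b onto {3:b}
drop 5:b onto {4:b}
drop 6:x onto {2:y}
drop 7:y onto {5:b, 6:x}
drop 8:z onto {5:b}
ground layer = {0:z, 1:x}
drop-orders for the pieces not yet dropped (sum over which currently-grounded one goes next):
  1 to go: {7} 1  {8} 1
  2 to go: {6,7} 1  {7,8} 2
  3 to go: {5,7,8} 2  {6,7,8} 3
  4 to go: {4,5,7,8} 2  {5,6,7,8} 5
  5 to go: {3,4,5,7,8} 2  {4,5,6,7,8} 7
  6 to go: {0,3,4,5,7,8} 2  {3,4,5,6,7,8} 9
  7 to go: {0,3,4,5,6,7,8} 11  {2,3,4,5,6,7,8} 9
  if 0:z drops first: 9 orders
  if 1:x drops first: 20 orders
heap linearizations: 29

29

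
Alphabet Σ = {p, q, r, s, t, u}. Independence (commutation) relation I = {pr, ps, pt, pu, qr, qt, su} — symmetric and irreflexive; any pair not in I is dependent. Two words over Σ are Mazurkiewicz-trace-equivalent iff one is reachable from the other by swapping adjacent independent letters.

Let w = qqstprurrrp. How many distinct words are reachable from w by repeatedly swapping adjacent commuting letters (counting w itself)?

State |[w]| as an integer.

36

piece 0:q — minimal
piece 1:q rests on {0:q}
piece 2:s rests on {1:q}
piece 3:t rests on {2:s}
piece 4:p rests on {1:q}
piece 5:r rests on {3:t}
piece 6:u rests on {5:r}
piece 7:r rests on {6:u}
piece 8:r rests on {7:r}
piece 9:r rests on {8:r}
piece 10:p rests on {4:p}
minimal pieces: {0:q}
ways to finish when only these pieces remain (= sum over removing one remaining piece with nothing left below it):
  1 left: {9}→1  {10}→1
  2 left: {4,10}→1  {8,9}→1  {9,10}→2
  3 left: {4,9,10}→3  {7,8,9}→1  {8,9,10}→3
  4 left: {4,8,9,10}→6  {6,7,8,9}→1  {7,8,9,10}→4
  5 left: {4,7,8,9,10}→10  {5,6,7,8,9}→1  {6,7,8,9,10}→5
  6 left: {3,5,6,7,8,9}→1  {4,6,7,8,9,10}→15  {5,6,7,8,9,10}→6
  7 left: {2,3,5,6,7,8,9}→1  {3,5,6,7,8,9,10}→7  {4,5,6,7,8,9,10}→21
  8 left: {2,3,5,6,7,8,9,10}→8  {3,4,5,6,7,8,9,10}→28
  9 left: {2,3,4,5,6,7,8,9,10}→36
  placing 0:q first → 36 extensions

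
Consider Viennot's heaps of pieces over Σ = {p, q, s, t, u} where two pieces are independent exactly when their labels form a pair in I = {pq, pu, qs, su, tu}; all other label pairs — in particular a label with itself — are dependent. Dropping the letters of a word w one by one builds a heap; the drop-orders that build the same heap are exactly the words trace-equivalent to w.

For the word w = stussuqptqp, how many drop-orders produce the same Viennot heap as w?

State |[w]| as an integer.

drop 0:s onto floor
drop 1:t onto {0:s}
drop 2:u onto floor
drop 3:s onto {1:t}
drop 4:s onto {3:s}
drop 5:u onto {2:u}
drop 6:q onto {1:t, 5:u}
drop 7:p onto {4:s}
drop 8:t onto {6:q, 7:p}
drop 9:q onto {8:t}
drop 10:p onto {8:t}
ground layer = {0:s, 2:u}
drop-orders for the pieces not yet dropped (sum over which currently-grounded one goes next):
  1 to go: {9} 1  {10} 1
  2 to go: {9,10} 2
  3 to go: {8,9,10} 2
  4 to go: {6,8,9,10} 2  {7,8,9,10} 2
  5 to go: {4,7,8,9,10} 2  {5,6,8,9,10} 2  {6,7,8,9,10} 4
  6 to go: {2,5,6,8,9,10} 2  {3,4,7,8,9,10} 2  {4,6,7,8,9,10} 6  {5,6,7,8,9,10} 6
  7 to go: {2,5,6,7,8,9,10} 8  {3,4,6,7,8,9,10} 8  {4,5,6,7,8,9,10} 12
  8 to go: {1,3,4,6,7,8,9,10} 8  {2,4,5,6,7,8,9,10} 20  {3,4,5,6,7,8,9,10} 20
  9 to go: {0,1,3,4,6,7,8,9,10} 8  {1,3,4,5,6,7,8,9,10} 28  {2,3,4,5,6,7,8,9,10} 40
  if 0:s drops first: 68 orders
  if 2:u drops first: 36 orders
heap linearizations: 104

104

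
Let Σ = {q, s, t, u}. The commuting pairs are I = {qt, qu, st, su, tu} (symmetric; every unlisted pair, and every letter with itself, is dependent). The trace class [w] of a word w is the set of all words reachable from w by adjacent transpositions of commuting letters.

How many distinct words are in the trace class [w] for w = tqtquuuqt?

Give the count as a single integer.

1680

0(t) covers ∅
1(q) covers ∅
2(t) covers 0:t
3(q) covers 1:q
4(u) covers ∅
5(u) covers 4:u
6(u) covers 5:u
7(q) covers 3:q
8(t) covers 2:t
floor of heap: 0:t, 1:q, 4:u
completions by unplaced set U, small U first (add the entries for U minus each lowest piece of U):
  |U|=1: {6}:1  {7}:1  {8}:1
  |U|=2: {2,8}:1  {3,7}:1  {5,6}:1  {6,7}:2  {6,8}:2  {7,8}:2
  |U|=3: {0,2,8}:1  {1,3,7}:1  {2,6,8}:3  {2,7,8}:3  {3,6,7}:3  {3,7,8}:3  {4,5,6}:1  {5,6,7}:3  {5,6,8}:3  {6,7,8}:6
  |U|=4: {0,2,6,8}:4  {0,2,7,8}:4  {1,3,6,7}:4  {1,3,7,8}:4  {2,3,7,8}:6  {2,5,6,8}:6  {2,6,7,8}:12  {3,5,6,7}:6  {3,6,7,8}:12  {4,5,6,7}:4  {4,5,6,8}:4  {5,6,7,8}:12
  |U|=5: {0,2,3,7,8}:10  {0,2,5,6,8}:10  {0,2,6,7,8}:20  {1,2,3,7,8}:10  {1,3,5,6,7}:10  {1,3,6,7,8}:20  {2,3,6,7,8}:30  {2,4,5,6,8}:10  {2,5,6,7,8}:30  {3,4,5,6,7}:10  {3,5,6,7,8}:30  {4,5,6,7,8}:20
  |U|=6: {0,1,2,3,7,8}:20  {0,2,3,6,7,8}:60  {0,2,4,5,6,8}:20  {0,2,5,6,7,8}:60  {1,2,3,6,7,8}:60  {1,3,4,5,6,7}:20  {1,3,5,6,7,8}:60  {2,3,5,6,7,8}:90  {2,4,5,6,7,8}:60  {3,4,5,6,7,8}:60
  |U|=7: {0,1,2,3,6,7,8}:140  {0,2,3,5,6,7,8}:210  {0,2,4,5,6,7,8}:140  {1,2,3,5,6,7,8}:210  {1,3,4,5,6,7,8}:140  {2,3,4,5,6,7,8}:210
  start at 0(t): 560
  start at 1(q): 560
  start at 4(u): 560
sum over floor = 1680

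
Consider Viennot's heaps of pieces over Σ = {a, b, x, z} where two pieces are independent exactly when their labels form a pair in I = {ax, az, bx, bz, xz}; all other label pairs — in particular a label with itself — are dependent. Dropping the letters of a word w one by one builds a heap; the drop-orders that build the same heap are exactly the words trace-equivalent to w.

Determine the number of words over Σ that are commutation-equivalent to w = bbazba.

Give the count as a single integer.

drop 0:b onto floor
drop 1:b onto {0:b}
drop 2:a onto {1:b}
drop 3:z onto floor
drop 4:b onto {2:a}
drop 5:a onto {4:b}
ground layer = {0:b, 3:z}
drop-orders for the pieces not yet dropped (sum over which currently-grounded one goes next):
  1 to go: {3} 1  {5} 1
  2 to go: {3,5} 2  {4,5} 1
  3 to go: {2,4,5} 1  {3,4,5} 3
  4 to go: {1,2,4,5} 1  {2,3,4,5} 4
  if 0:b drops first: 5 orders
  if 3:z drops first: 1 orders
heap linearizations: 6

6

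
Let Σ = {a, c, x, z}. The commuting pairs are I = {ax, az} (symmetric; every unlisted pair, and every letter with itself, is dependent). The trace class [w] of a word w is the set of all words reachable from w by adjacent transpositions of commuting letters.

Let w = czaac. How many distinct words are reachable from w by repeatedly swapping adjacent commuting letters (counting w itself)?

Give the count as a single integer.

0(c) covers ∅
1(z) covers 0:c
2(a) covers 0:c
3(a) covers 2:a
4(c) covers 1:z, 3:a
floor of heap: 0:c
completions by unplaced set U, small U first (add the entries for U minus each lowest piece of U):
  |U|=1: {4}:1
  |U|=2: {1,4}:1  {3,4}:1
  |U|=3: {1,3,4}:2  {2,3,4}:1
  start at 0(c): 3

3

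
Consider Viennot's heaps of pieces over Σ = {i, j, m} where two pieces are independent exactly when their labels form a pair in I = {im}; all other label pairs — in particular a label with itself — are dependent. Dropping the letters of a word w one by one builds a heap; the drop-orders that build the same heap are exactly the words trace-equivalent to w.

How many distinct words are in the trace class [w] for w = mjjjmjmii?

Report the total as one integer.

3

piece 0:m — minimal
piece 1:j rests on {0:m}
piece 2:j rests on {1:j}
piece 3:j rests on {2:j}
piece 4:m rests on {3:j}
piece 5:j rests on {4:m}
piece 6:m rests on {5:j}
piece 7:i rests on {5:j}
piece 8:i rests on {7:i}
minimal pieces: {0:m}
ways to finish when only these pieces remain (= sum over removing one remaining piece with nothing left below it):
  1 left: {6}→1  {8}→1
  2 left: {6,8}→2  {7,8}→1
  3 left: {6,7,8}→3
  4 left: {5,6,7,8}→3
  5 left: {4,5,6,7,8}→3
  6 left: {3,4,5,6,7,8}→3
  7 left: {2,3,4,5,6,7,8}→3
  placing 0:m first → 3 extensions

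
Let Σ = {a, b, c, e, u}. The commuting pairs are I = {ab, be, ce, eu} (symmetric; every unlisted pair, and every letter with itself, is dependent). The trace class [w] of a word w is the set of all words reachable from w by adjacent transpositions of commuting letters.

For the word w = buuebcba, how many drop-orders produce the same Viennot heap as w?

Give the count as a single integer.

#0=b has no predecessor
#1=u depends on [0:b]
#2=u depends on [1:u]
#3=e has no predecessor
#4=b depends on [2:u]
#5=c depends on [4:b]
#6=b depends on [5:c]
#7=a depends on [3:e, 5:c]
sources: [0:b, 3:e]
N(rest) = Σ N(rest − s) over sources s of rest; N(one piece) = 1:
  size 1 → [6]=1  [7]=1
  size 2 → [3,7]=1  [6,7]=2
  size 3 → [3,6,7]=3  [5,6,7]=2
  size 4 → [3,5,6,7]=5  [4,5,6,7]=2
  size 5 → [2,4,5,6,7]=2  [3,4,5,6,7]=7
  size 6 → [1,2,4,5,6,7]=2  [2,3,4,5,6,7]=9
  first=0(b) contributes 11
  first=3(e) contributes 2
|[w]| = 13

13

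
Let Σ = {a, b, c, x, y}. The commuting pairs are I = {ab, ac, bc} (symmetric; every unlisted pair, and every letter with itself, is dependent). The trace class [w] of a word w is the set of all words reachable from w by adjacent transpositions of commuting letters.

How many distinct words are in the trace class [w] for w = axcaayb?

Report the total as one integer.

0(a) covers ∅
1(x) covers 0:a
2(c) covers 1:x
3(a) covers 1:x
4(a) covers 3:a
5(y) covers 2:c, 4:a
6(b) covers 5:y
floor of heap: 0:a
completions by unplaced set U, small U first (add the entries for U minus each lowest piece of U):
  |U|=1: {6}:1
  |U|=2: {5,6}:1
  |U|=3: {2,5,6}:1  {4,5,6}:1
  |U|=4: {2,4,5,6}:2  {3,4,5,6}:1
  |U|=5: {2,3,4,5,6}:3
  start at 0(a): 3

3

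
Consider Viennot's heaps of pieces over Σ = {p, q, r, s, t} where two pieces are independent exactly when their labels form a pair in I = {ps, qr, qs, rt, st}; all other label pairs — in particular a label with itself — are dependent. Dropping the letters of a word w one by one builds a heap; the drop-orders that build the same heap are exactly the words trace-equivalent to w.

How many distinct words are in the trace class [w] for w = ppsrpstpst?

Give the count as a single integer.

#0=p has no predecessor
#1=p depends on [0:p]
#2=s has no predecessor
#3=r depends on [1:p, 2:s]
#4=p depends on [3:r]
#5=s depends on [3:r]
#6=t depends on [4:p]
#7=p depends on [6:t]
#8=s depends on [5:s]
#9=t depends on [7:p]
sources: [0:p, 2:s]
N(rest) = Σ N(rest − s) over sources s of rest; N(one piece) = 1:
  size 1 → [8]=1  [9]=1
  size 2 → [5,8]=1  [7,9]=1  [8,9]=2
  size 3 → [5,8,9]=3  [6,7,9]=1  [7,8,9]=3
  size 4 → [4,6,7,9]=1  [5,7,8,9]=6  [6,7,8,9]=4
  size 5 → [4,6,7,8,9]=5  [5,6,7,8,9]=10
  size 6 → [4,5,6,7,8,9]=15
  size 7 → [3,4,5,6,7,8,9]=15
  size 8 → [1,3,4,5,6,7,8,9]=15  [2,3,4,5,6,7,8,9]=15
  first=0(p) contributes 30
  first=2(s) contributes 15
|[w]| = 45

45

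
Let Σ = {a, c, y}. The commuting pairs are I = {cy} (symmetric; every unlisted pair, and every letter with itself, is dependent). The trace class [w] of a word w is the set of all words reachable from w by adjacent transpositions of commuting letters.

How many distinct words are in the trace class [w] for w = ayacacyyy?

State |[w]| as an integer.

4

#0=a has no predecessor
#1=y depends on [0:a]
#2=a depends on [1:y]
#3=c depends on [2:a]
#4=a depends on [3:c]
#5=c depends on [4:a]
#6=y depends on [4:a]
#7=y depends on [6:y]
#8=y depends on [7:y]
sources: [0:a]
N(rest) = Σ N(rest − s) over sources s of rest; N(one piece) = 1:
  size 1 → [5]=1  [8]=1
  size 2 → [5,8]=2  [7,8]=1
  size 3 → [5,7,8]=3  [6,7,8]=1
  size 4 → [5,6,7,8]=4
  size 5 → [4,5,6,7,8]=4
  size 6 → [3,4,5,6,7,8]=4
  size 7 → [2,3,4,5,6,7,8]=4
  first=0(a) contributes 4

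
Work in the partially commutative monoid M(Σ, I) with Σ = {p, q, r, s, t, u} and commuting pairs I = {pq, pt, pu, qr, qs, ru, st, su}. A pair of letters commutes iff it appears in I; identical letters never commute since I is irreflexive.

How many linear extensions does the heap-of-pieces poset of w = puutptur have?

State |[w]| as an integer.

piece 0:p — minimal
piece 1:u — minimal
piece 2:u rests on {1:u}
piece 3:t rests on {2:u}
piece 4:p rests on {0:p}
piece 5:t rests on {3:t}
piece 6:u rests on {5:t}
piece 7:r rests on {4:p, 5:t}
minimal pieces: {0:p, 1:u}
ways to finish when only these pieces remain (= sum over removing one remaining piece with nothing left below it):
  1 left: {6}→1  {7}→1
  2 left: {4,7}→1  {6,7}→2
  3 left: {0,4,7}→1  {4,6,7}→3  {5,6,7}→2
  4 left: {0,4,6,7}→4  {3,5,6,7}→2  {4,5,6,7}→5
  5 left: {0,4,5,6,7}→9  {2,3,5,6,7}→2  {3,4,5,6,7}→7
  6 left: {0,3,4,5,6,7}→16  {1,2,3,5,6,7}→2  {2,3,4,5,6,7}→9
  placing 0:p first → 11 extensions
  placing 1:u first → 25 extensions
total linear extensions = 36

36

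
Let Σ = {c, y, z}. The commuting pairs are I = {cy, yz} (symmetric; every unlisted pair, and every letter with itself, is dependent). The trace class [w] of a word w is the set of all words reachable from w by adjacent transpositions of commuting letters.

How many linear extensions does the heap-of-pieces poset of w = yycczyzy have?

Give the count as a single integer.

#0=y has no predecessor
#1=y depends on [0:y]
#2=c has no predecessor
#3=c depends on [2:c]
#4=z depends on [3:c]
#5=y depends on [1:y]
#6=z depends on [4:z]
#7=y depends on [5:y]
sources: [0:y, 2:c]
N(rest) = Σ N(rest − s) over sources s of rest; N(one piece) = 1:
  size 1 → [6]=1  [7]=1
  size 2 → [4,6]=1  [5,7]=1  [6,7]=2
  size 3 → [1,5,7]=1  [3,4,6]=1  [4,6,7]=3  [5,6,7]=3
  size 4 → [0,1,5,7]=1  [1,5,6,7]=4  [2,3,4,6]=1  [3,4,6,7]=4  [4,5,6,7]=6
  size 5 → [0,1,5,6,7]=5  [1,4,5,6,7]=10  [2,3,4,6,7]=5  [3,4,5,6,7]=10
  size 6 → [0,1,4,5,6,7]=15  [1,3,4,5,6,7]=20  [2,3,4,5,6,7]=15
  first=0(y) contributes 35
  first=2(c) contributes 35
|[w]| = 70

70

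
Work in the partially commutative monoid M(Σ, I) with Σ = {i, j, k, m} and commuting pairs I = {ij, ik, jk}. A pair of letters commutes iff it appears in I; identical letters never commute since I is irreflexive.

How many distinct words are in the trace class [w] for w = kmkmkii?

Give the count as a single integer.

3

piece 0:k — minimal
piece 1:m rests on {0:k}
piece 2:k rests on {1:m}
piece 3:m rests on {2:k}
piece 4:k rests on {3:m}
piece 5:i rests on {3:m}
piece 6:i rests on {5:i}
minimal pieces: {0:k}
ways to finish when only these pieces remain (= sum over removing one remaining piece with nothing left below it):
  1 left: {4}→1  {6}→1
  2 left: {4,6}→2  {5,6}→1
  3 left: {4,5,6}→3
  4 left: {3,4,5,6}→3
  5 left: {2,3,4,5,6}→3
  placing 0:k first → 3 extensions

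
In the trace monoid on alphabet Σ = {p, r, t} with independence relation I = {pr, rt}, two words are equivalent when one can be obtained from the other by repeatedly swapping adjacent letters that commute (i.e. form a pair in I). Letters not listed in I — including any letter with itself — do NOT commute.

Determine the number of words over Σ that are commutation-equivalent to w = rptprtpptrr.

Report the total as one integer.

#0=r has no predecessor
#1=p has no predecessor
#2=t depends on [1:p]
#3=p depends on [2:t]
#4=r depends on [0:r]
#5=t depends on [3:p]
#6=p depends on [5:t]
#7=p depends on [6:p]
#8=t depends on [7:p]
#9=r depends on [4:r]
#10=r depends on [9:r]
sources: [0:r, 1:p]
N(rest) = Σ N(rest − s) over sources s of rest; N(one piece) = 1:
  size 1 → [8]=1  [10]=1
  size 2 → [7,8]=1  [8,10]=2  [9,10]=1
  size 3 → [4,9,10]=1  [6,7,8]=1  [7,8,10]=3  [8,9,10]=3
  size 4 → [0,4,9,10]=1  [4,8,9,10]=4  [5,6,7,8]=1  [6,7,8,10]=4  [7,8,9,10]=6
  size 5 → [0,4,8,9,10]=5  [3,5,6,7,8]=1  [4,7,8,9,10]=10  [5,6,7,8,10]=5  [6,7,8,9,10]=10
  size 6 → [0,4,7,8,9,10]=15  [2,3,5,6,7,8]=1  [3,5,6,7,8,10]=6  [4,6,7,8,9,10]=20  [5,6,7,8,9,10]=15
  size 7 → [0,4,6,7,8,9,10]=35  [1,2,3,5,6,7,8]=1  [2,3,5,6,7,8,10]=7  [3,5,6,7,8,9,10]=21  [4,5,6,7,8,9,10]=35
  size 8 → [0,4,5,6,7,8,9,10]=70  [1,2,3,5,6,7,8,10]=8  [2,3,5,6,7,8,9,10]=28  [3,4,5,6,7,8,9,10]=56
  size 9 → [0,3,4,5,6,7,8,9,10]=126  [1,2,3,5,6,7,8,9,10]=36  [2,3,4,5,6,7,8,9,10]=84
  first=0(r) contributes 120
  first=1(p) contributes 210
|[w]| = 330

330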